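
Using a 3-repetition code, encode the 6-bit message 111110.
Repeat each bit 3× and concatenate:
1→111  1→111  1→111  1→111  1→111  0→000
Codeword = 111111111111111000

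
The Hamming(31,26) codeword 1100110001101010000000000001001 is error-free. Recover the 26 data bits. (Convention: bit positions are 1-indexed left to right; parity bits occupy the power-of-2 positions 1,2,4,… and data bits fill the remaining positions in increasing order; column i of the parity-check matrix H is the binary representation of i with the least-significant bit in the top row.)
Parity bits occupy power-of-2 positions; data bits are at positions {3,5,6,7,9,10,11,12,13,14,15,17,18,19,20,21,22,23,24,25,26,27,28,29,30,31} (1-indexed).
Extract: c[3]=0 c[5]=1 c[6]=1 c[7]=0 c[9]=0 c[10]=1 c[11]=1 c[12]=0 c[13]=1 c[14]=0 c[15]=1 c[17]=0 c[18]=0 c[19]=0 c[20]=0 c[21]=0 c[22]=0 c[23]=0 c[24]=0 c[25]=0 c[26]=0 c[27]=0 c[28]=1 c[29]=0 c[30]=0 c[31]=1
Data = 01100110101000000000001001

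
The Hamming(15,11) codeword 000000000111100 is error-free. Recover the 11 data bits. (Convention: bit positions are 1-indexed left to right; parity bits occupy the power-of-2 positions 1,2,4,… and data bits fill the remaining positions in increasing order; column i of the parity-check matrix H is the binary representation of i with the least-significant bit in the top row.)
Parity bits occupy power-of-2 positions; data bits are at positions {3,5,6,7,9,10,11,12,13,14,15} (1-indexed).
Extract: c[3]=0 c[5]=0 c[6]=0 c[7]=0 c[9]=0 c[10]=1 c[11]=1 c[12]=1 c[13]=1 c[14]=0 c[15]=0
Data = 00000111100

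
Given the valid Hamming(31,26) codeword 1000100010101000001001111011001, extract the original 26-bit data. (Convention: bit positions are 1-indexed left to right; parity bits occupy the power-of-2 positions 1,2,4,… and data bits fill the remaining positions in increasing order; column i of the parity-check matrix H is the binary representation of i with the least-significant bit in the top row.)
Parity bits occupy power-of-2 positions; data bits are at positions {3,5,6,7,9,10,11,12,13,14,15,17,18,19,20,21,22,23,24,25,26,27,28,29,30,31} (1-indexed).
Extract: c[3]=0 c[5]=1 c[6]=0 c[7]=0 c[9]=1 c[10]=0 c[11]=1 c[12]=0 c[13]=1 c[14]=0 c[15]=0 c[17]=0 c[18]=0 c[19]=1 c[20]=0 c[21]=0 c[22]=1 c[23]=1 c[24]=1 c[25]=1 c[26]=0 c[27]=1 c[28]=1 c[29]=0 c[30]=0 c[31]=1
Data = 01001010100001001111011001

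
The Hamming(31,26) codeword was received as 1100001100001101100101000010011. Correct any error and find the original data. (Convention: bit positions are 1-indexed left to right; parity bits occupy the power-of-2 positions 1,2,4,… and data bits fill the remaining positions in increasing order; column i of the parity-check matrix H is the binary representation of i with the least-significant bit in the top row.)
Syndrome s = H · r^T (mod 2), r = 1100001100001101100101000010011:
  s[0] = (1010101010101010101010101010101)·(1100001100001101100101000010011) mod 2 = 1+0+0+0+0+0+1+0+0+0+0+0+1+0+0+0+1+0+0+0+0+0+0+0+0+0+1+0+0+0+1 mod 2 = 0
  s[1] = (0110011001100110011001100110011)·(1100001100001101100101000010011) mod 2 = 0+1+0+0+0+0+1+0+0+0+0+0+0+1+0+0+0+0+0+0+0+1+0+0+0+0+1+0+0+1+1 mod 2 = 1
  s[2] = (0001111000011110000111100001111)·(1100001100001101100101000010011) mod 2 = 0+0+0+0+0+0+1+0+0+0+0+0+1+1+0+0+0+0+0+1+0+1+0+0+0+0+0+0+0+1+1 mod 2 = 1
  s[3] = (0000000111111110000000011111111)·(1100001100001101100101000010011) mod 2 = 0+0+0+0+0+0+0+1+0+0+0+0+1+1+0+0+0+0+0+0+0+0+0+0+0+0+1+0+0+1+1 mod 2 = 0
  s[4] = (0000000000000001111111111111111)·(1100001100001101100101000010011) mod 2 = 0+0+0+0+0+0+0+0+0+0+0+0+0+0+0+1+1+0+0+1+0+1+0+0+0+0+1+0+0+1+1 mod 2 = 1
Syndrome = 01101
Column 22 of H equals this syndrome → error at bit 22 (1-indexed).
Flip bit 22: 1100001100001101100101000010011 → 1100001100001101100100000010011
Extract data bits at positions {3,5,6,7,9,10,11,12,13,14,15,17,18,19,20,21,22,23,24,25,26,27,28,29,30,31}: 00010000110100100000010011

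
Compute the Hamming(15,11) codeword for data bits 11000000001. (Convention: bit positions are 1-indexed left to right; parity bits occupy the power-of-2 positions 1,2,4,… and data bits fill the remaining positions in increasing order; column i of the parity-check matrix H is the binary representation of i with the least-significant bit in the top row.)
Codeword c = d · G (mod 2), d = 11000000001:
  c[0] = d·G[:,0] = (11000000001)·(11011010101) mod 2 = 1+1+0+0+0+0+0+0+0+0+1 mod 2 = 1
  c[1] = d·G[:,1] = (11000000001)·(10110110011) mod 2 = 1+0+0+0+0+0+0+0+0+0+1 mod 2 = 0
  c[2] = d·G[:,2] = (11000000001)·(10000000000) mod 2 = 1+0+0+0+0+0+0+0+0+0+0 mod 2 = 1
  c[3] = d·G[:,3] = (11000000001)·(01110001111) mod 2 = 0+1+0+0+0+0+0+0+0+0+1 mod 2 = 0
  c[4] = d·G[:,4] = (11000000001)·(01000000000) mod 2 = 0+1+0+0+0+0+0+0+0+0+0 mod 2 = 1
  c[5] = d·G[:,5] = (11000000001)·(00100000000) mod 2 = 0+0+0+0+0+0+0+0+0+0+0 mod 2 = 0
  c[6] = d·G[:,6] = (11000000001)·(00010000000) mod 2 = 0+0+0+0+0+0+0+0+0+0+0 mod 2 = 0
  c[7] = d·G[:,7] = (11000000001)·(00001111111) mod 2 = 0+0+0+0+0+0+0+0+0+0+1 mod 2 = 1
  c[8] = d·G[:,8] = (11000000001)·(00001000000) mod 2 = 0+0+0+0+0+0+0+0+0+0+0 mod 2 = 0
  c[9] = d·G[:,9] = (11000000001)·(00000100000) mod 2 = 0+0+0+0+0+0+0+0+0+0+0 mod 2 = 0
  c[10] = d·G[:,10] = (11000000001)·(00000010000) mod 2 = 0+0+0+0+0+0+0+0+0+0+0 mod 2 = 0
  c[11] = d·G[:,11] = (11000000001)·(00000001000) mod 2 = 0+0+0+0+0+0+0+0+0+0+0 mod 2 = 0
  c[12] = d·G[:,12] = (11000000001)·(00000000100) mod 2 = 0+0+0+0+0+0+0+0+0+0+0 mod 2 = 0
  c[13] = d·G[:,13] = (11000000001)·(00000000010) mod 2 = 0+0+0+0+0+0+0+0+0+0+0 mod 2 = 0
  c[14] = d·G[:,14] = (11000000001)·(00000000001) mod 2 = 0+0+0+0+0+0+0+0+0+0+1 mod 2 = 1
Codeword = 101010010000001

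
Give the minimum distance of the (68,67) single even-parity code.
d_min = 2 (flipping one data bit also flips the parity bit, so the two closest codewords differ in exactly 2 positions).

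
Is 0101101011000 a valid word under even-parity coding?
Sum of all bits: 0+1+0+1+1+0+1+0+1+1+0+0+0 = 6; 6 mod 2 = 0. Result is 0 → valid parity.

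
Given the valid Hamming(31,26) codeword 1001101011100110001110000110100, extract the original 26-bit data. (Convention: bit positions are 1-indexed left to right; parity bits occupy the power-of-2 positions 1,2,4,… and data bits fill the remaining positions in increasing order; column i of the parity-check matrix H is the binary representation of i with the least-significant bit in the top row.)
Parity bits occupy power-of-2 positions; data bits are at positions {3,5,6,7,9,10,11,12,13,14,15,17,18,19,20,21,22,23,24,25,26,27,28,29,30,31} (1-indexed).
Extract: c[3]=0 c[5]=1 c[6]=0 c[7]=1 c[9]=1 c[10]=1 c[11]=1 c[12]=0 c[13]=0 c[14]=1 c[15]=1 c[17]=0 c[18]=0 c[19]=1 c[20]=1 c[21]=1 c[22]=0 c[23]=0 c[24]=0 c[25]=0 c[26]=1 c[27]=1 c[28]=0 c[29]=1 c[30]=0 c[31]=0
Data = 01011110011001110000110100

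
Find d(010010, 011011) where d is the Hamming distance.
XOR = 001001, count of 1s = 2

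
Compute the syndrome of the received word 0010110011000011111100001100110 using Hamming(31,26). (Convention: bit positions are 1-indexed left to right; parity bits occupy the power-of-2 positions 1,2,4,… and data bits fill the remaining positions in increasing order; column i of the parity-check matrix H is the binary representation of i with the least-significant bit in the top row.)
Syndrome s = H · r^T (mod 2), r = 0010110011000011111100001100110:
  s[0] = (1010101010101010101010101010101)·(0010110011000011111100001100110) mod 2 = 0+0+1+0+1+0+0+0+1+0+0+0+0+0+1+0+1+0+1+0+0+0+0+0+1+0+0+0+1+0+0 mod 2 = 0
  s[1] = (0110011001100110011001100110011)·(0010110011000011111100001100110) mod 2 = 0+0+1+0+0+1+0+0+0+1+0+0+0+0+1+0+0+1+1+0+0+0+0+0+0+1+0+0+0+1+0 mod 2 = 0
  s[2] = (0001111000011110000111100001111)·(0010110011000011111100001100110) mod 2 = 0+0+0+0+1+1+0+0+0+0+0+0+0+0+1+0+0+0+0+1+0+0+0+0+0+0+0+0+1+1+0 mod 2 = 0
  s[3] = (0000000111111110000000011111111)·(0010110011000011111100001100110) mod 2 = 0+0+0+0+0+0+0+0+1+1+0+0+0+0+1+0+0+0+0+0+0+0+0+0+1+1+0+0+1+1+0 mod 2 = 1
  s[4] = (0000000000000001111111111111111)·(0010110011000011111100001100110) mod 2 = 0+0+0+0+0+0+0+0+0+0+0+0+0+0+0+1+1+1+1+1+0+0+0+0+1+1+0+0+1+1+0 mod 2 = 1
Syndrome = 00011
Non-zero syndrome: error at position 24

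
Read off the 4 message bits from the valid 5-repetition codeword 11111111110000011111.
Split into 5-bit blocks: 11111 11111 00000 11111
Data = 1101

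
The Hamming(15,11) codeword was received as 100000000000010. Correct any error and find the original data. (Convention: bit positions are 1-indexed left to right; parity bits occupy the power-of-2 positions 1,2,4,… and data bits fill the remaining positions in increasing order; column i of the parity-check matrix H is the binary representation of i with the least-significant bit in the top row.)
Syndrome s = H · r^T (mod 2), r = 100000000000010:
  s[0] = (101010101010101)·(100000000000010) mod 2 = 1+0+0+0+0+0+0+0+0+0+0+0+0+0+0 mod 2 = 1
  s[1] = (011001100110011)·(100000000000010) mod 2 = 0+0+0+0+0+0+0+0+0+0+0+0+0+1+0 mod 2 = 1
  s[2] = (000111100001111)·(100000000000010) mod 2 = 0+0+0+0+0+0+0+0+0+0+0+0+0+1+0 mod 2 = 1
  s[3] = (000000011111111)·(100000000000010) mod 2 = 0+0+0+0+0+0+0+0+0+0+0+0+0+1+0 mod 2 = 1
Syndrome = 1111
Column 15 of H equals this syndrome → error at bit 15 (1-indexed).
Flip bit 15: 100000000000010 → 100000000000011
Extract data bits at positions {3,5,6,7,9,10,11,12,13,14,15}: 00000000011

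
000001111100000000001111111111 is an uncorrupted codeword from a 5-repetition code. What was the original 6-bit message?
Split into 5-bit blocks: 00000 11111 00000 00000 11111 11111
Data = 010011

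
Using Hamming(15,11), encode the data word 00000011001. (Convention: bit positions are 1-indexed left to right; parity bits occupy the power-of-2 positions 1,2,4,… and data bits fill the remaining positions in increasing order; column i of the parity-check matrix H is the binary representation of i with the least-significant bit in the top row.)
Codeword c = d · G (mod 2), d = 00000011001:
  c[0] = d·G[:,0] = (00000011001)·(11011010101) mod 2 = 0+0+0+0+0+0+1+0+0+0+1 mod 2 = 0
  c[1] = d·G[:,1] = (00000011001)·(10110110011) mod 2 = 0+0+0+0+0+0+1+0+0+0+1 mod 2 = 0
  c[2] = d·G[:,2] = (00000011001)·(10000000000) mod 2 = 0+0+0+0+0+0+0+0+0+0+0 mod 2 = 0
  c[3] = d·G[:,3] = (00000011001)·(01110001111) mod 2 = 0+0+0+0+0+0+0+1+0+0+1 mod 2 = 0
  c[4] = d·G[:,4] = (00000011001)·(01000000000) mod 2 = 0+0+0+0+0+0+0+0+0+0+0 mod 2 = 0
  c[5] = d·G[:,5] = (00000011001)·(00100000000) mod 2 = 0+0+0+0+0+0+0+0+0+0+0 mod 2 = 0
  c[6] = d·G[:,6] = (00000011001)·(00010000000) mod 2 = 0+0+0+0+0+0+0+0+0+0+0 mod 2 = 0
  c[7] = d·G[:,7] = (00000011001)·(00001111111) mod 2 = 0+0+0+0+0+0+1+1+0+0+1 mod 2 = 1
  c[8] = d·G[:,8] = (00000011001)·(00001000000) mod 2 = 0+0+0+0+0+0+0+0+0+0+0 mod 2 = 0
  c[9] = d·G[:,9] = (00000011001)·(00000100000) mod 2 = 0+0+0+0+0+0+0+0+0+0+0 mod 2 = 0
  c[10] = d·G[:,10] = (00000011001)·(00000010000) mod 2 = 0+0+0+0+0+0+1+0+0+0+0 mod 2 = 1
  c[11] = d·G[:,11] = (00000011001)·(00000001000) mod 2 = 0+0+0+0+0+0+0+1+0+0+0 mod 2 = 1
  c[12] = d·G[:,12] = (00000011001)·(00000000100) mod 2 = 0+0+0+0+0+0+0+0+0+0+0 mod 2 = 0
  c[13] = d·G[:,13] = (00000011001)·(00000000010) mod 2 = 0+0+0+0+0+0+0+0+0+0+0 mod 2 = 0
  c[14] = d·G[:,14] = (00000011001)·(00000000001) mod 2 = 0+0+0+0+0+0+0+0+0+0+1 mod 2 = 1
Codeword = 000000010011001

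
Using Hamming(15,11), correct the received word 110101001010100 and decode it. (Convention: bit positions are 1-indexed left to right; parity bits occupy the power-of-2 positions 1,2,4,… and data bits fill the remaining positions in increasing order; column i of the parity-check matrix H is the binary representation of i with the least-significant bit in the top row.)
Syndrome s = H · r^T (mod 2), r = 110101001010100:
  s[0] = (101010101010101)·(110101001010100) mod 2 = 1+0+0+0+0+0+0+0+1+0+1+0+1+0+0 mod 2 = 0
  s[1] = (011001100110011)·(110101001010100) mod 2 = 0+1+0+0+0+1+0+0+0+0+1+0+0+0+0 mod 2 = 1
  s[2] = (000111100001111)·(110101001010100) mod 2 = 0+0+0+1+0+1+0+0+0+0+0+0+1+0+0 mod 2 = 1
  s[3] = (000000011111111)·(110101001010100) mod 2 = 0+0+0+0+0+0+0+0+1+0+1+0+1+0+0 mod 2 = 1
Syndrome = 0111
Column 14 of H equals this syndrome → error at bit 14 (1-indexed).
Flip bit 14: 110101001010100 → 110101001010110
Extract data bits at positions {3,5,6,7,9,10,11,12,13,14,15}: 00101010110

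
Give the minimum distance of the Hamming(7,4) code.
d_min = 3 (every single-error-correcting Hamming code has d_min = 3).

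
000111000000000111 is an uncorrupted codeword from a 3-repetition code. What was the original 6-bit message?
Split into 3-bit blocks: 000 111 000 000 000 111
Data = 010001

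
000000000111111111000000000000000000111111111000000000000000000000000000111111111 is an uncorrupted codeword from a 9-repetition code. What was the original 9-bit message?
Split into 9-bit blocks: 000000000 111111111 000000000 000000000 111111111 000000000 000000000 000000000 111111111
Data = 010010001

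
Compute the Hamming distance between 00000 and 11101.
XOR = 11101, count of 1s = 4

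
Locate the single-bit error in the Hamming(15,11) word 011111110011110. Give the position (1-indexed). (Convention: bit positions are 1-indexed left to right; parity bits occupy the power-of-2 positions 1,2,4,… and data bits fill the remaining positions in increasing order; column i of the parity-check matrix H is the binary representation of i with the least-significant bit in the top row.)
Syndrome s = H · r^T (mod 2), r = 011111110011110:
  s[0] = (101010101010101)·(011111110011110) mod 2 = 0+0+1+0+1+0+1+0+0+0+1+0+1+0+0 mod 2 = 1
  s[1] = (011001100110011)·(011111110011110) mod 2 = 0+1+1+0+0+1+1+0+0+0+1+0+0+1+0 mod 2 = 0
  s[2] = (000111100001111)·(011111110011110) mod 2 = 0+0+0+1+1+1+1+0+0+0+0+1+1+1+0 mod 2 = 1
  s[3] = (000000011111111)·(011111110011110) mod 2 = 0+0+0+0+0+0+0+1+0+0+1+1+1+1+0 mod 2 = 1
Syndrome = 1011
Column i of H is the binary representation of i, so the syndrome is the binary index of the flipped bit.
Read s = 1011 with s[0] as LSB: 1·2^0 + 0·2^1 + 1·2^2 + 1·2^3 = 13.
Error is at bit position 13.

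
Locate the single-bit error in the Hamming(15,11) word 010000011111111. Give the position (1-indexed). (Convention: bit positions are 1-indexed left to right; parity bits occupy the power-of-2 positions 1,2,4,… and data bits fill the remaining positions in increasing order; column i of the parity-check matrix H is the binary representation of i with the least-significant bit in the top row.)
Syndrome s = H · r^T (mod 2), r = 010000011111111:
  s[0] = (101010101010101)·(010000011111111) mod 2 = 0+0+0+0+0+0+0+0+1+0+1+0+1+0+1 mod 2 = 0
  s[1] = (011001100110011)·(010000011111111) mod 2 = 0+1+0+0+0+0+0+0+0+1+1+0+0+1+1 mod 2 = 1
  s[2] = (000111100001111)·(010000011111111) mod 2 = 0+0+0+0+0+0+0+0+0+0+0+1+1+1+1 mod 2 = 0
  s[3] = (000000011111111)·(010000011111111) mod 2 = 0+0+0+0+0+0+0+1+1+1+1+1+1+1+1 mod 2 = 0
Syndrome = 0100
Column i of H is the binary representation of i, so the syndrome is the binary index of the flipped bit.
Read s = 0100 with s[0] as LSB: 0·2^0 + 1·2^1 + 0·2^2 + 0·2^3 = 2.
Error is at bit position 2.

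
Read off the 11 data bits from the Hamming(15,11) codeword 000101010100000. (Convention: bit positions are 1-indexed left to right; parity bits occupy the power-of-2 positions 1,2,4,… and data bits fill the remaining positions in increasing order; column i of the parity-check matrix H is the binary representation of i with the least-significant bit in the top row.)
Parity bits occupy power-of-2 positions; data bits are at positions {3,5,6,7,9,10,11,12,13,14,15} (1-indexed).
Extract: c[3]=0 c[5]=0 c[6]=1 c[7]=0 c[9]=0 c[10]=1 c[11]=0 c[12]=0 c[13]=0 c[14]=0 c[15]=0
Data = 00100100000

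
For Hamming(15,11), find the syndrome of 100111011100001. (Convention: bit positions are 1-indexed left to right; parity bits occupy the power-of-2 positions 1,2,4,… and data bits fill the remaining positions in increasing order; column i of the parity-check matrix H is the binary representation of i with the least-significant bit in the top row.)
Syndrome s = H · r^T (mod 2), r = 100111011100001:
  s[0] = (101010101010101)·(100111011100001) mod 2 = 1+0+0+0+1+0+0+0+1+0+0+0+0+0+1 mod 2 = 0
  s[1] = (011001100110011)·(100111011100001) mod 2 = 0+0+0+0+0+1+0+0+0+1+0+0+0+0+1 mod 2 = 1
  s[2] = (000111100001111)·(100111011100001) mod 2 = 0+0+0+1+1+1+0+0+0+0+0+0+0+0+1 mod 2 = 0
  s[3] = (000000011111111)·(100111011100001) mod 2 = 0+0+0+0+0+0+0+1+1+1+0+0+0+0+1 mod 2 = 0
Syndrome = 0100
Non-zero syndrome: error at position 2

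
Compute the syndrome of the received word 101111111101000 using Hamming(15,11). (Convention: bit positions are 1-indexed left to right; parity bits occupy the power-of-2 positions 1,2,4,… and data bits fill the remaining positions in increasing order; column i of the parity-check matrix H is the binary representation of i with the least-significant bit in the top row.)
Syndrome s = H · r^T (mod 2), r = 101111111101000:
  s[0] = (101010101010101)·(101111111101000) mod 2 = 1+0+1+0+1+0+1+0+1+0+0+0+0+0+0 mod 2 = 1
  s[1] = (011001100110011)·(101111111101000) mod 2 = 0+0+1+0+0+1+1+0+0+1+0+0+0+0+0 mod 2 = 0
  s[2] = (000111100001111)·(101111111101000) mod 2 = 0+0+0+1+1+1+1+0+0+0+0+1+0+0+0 mod 2 = 1
  s[3] = (000000011111111)·(101111111101000) mod 2 = 0+0+0+0+0+0+0+1+1+1+0+1+0+0+0 mod 2 = 0
Syndrome = 1010
Non-zero syndrome: error at position 5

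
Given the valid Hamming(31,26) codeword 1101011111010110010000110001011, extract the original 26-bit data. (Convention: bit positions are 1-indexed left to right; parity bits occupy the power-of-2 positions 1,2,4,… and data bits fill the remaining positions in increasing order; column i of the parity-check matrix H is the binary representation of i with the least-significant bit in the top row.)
Parity bits occupy power-of-2 positions; data bits are at positions {3,5,6,7,9,10,11,12,13,14,15,17,18,19,20,21,22,23,24,25,26,27,28,29,30,31} (1-indexed).
Extract: c[3]=0 c[5]=0 c[6]=1 c[7]=1 c[9]=1 c[10]=1 c[11]=0 c[12]=1 c[13]=0 c[14]=1 c[15]=1 c[17]=0 c[18]=1 c[19]=0 c[20]=0 c[21]=0 c[22]=0 c[23]=1 c[24]=1 c[25]=0 c[26]=0 c[27]=0 c[28]=1 c[29]=0 c[30]=1 c[31]=1
Data = 00111101011010000110001011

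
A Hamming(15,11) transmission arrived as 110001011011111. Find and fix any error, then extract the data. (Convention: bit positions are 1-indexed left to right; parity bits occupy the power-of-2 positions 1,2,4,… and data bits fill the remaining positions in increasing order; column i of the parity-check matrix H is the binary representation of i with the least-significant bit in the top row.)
Syndrome s = H · r^T (mod 2), r = 110001011011111:
  s[0] = (101010101010101)·(110001011011111) mod 2 = 1+0+0+0+0+0+0+0+1+0+1+0+1+0+1 mod 2 = 1
  s[1] = (011001100110011)·(110001011011111) mod 2 = 0+1+0+0+0+1+0+0+0+0+1+0+0+1+1 mod 2 = 1
  s[2] = (000111100001111)·(110001011011111) mod 2 = 0+0+0+0+0+1+0+0+0+0+0+1+1+1+1 mod 2 = 1
  s[3] = (000000011111111)·(110001011011111) mod 2 = 0+0+0+0+0+0+0+1+1+0+1+1+1+1+1 mod 2 = 1
Syndrome = 1111
Column 15 of H equals this syndrome → error at bit 15 (1-indexed).
Flip bit 15: 110001011011111 → 110001011011110
Extract data bits at positions {3,5,6,7,9,10,11,12,13,14,15}: 00101011110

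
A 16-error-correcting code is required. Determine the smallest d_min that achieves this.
Correcting t errors requires d_min ≥ 2t + 1 = 2·16 + 1 = 33.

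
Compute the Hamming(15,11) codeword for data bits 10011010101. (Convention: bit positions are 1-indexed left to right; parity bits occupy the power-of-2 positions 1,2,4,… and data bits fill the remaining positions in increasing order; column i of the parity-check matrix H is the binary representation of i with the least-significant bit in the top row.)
Codeword c = d · G (mod 2), d = 10011010101:
  c[0] = d·G[:,0] = (10011010101)·(11011010101) mod 2 = 1+0+0+1+1+0+1+0+1+0+1 mod 2 = 0
  c[1] = d·G[:,1] = (10011010101)·(10110110011) mod 2 = 1+0+0+1+0+0+1+0+0+0+1 mod 2 = 0
  c[2] = d·G[:,2] = (10011010101)·(10000000000) mod 2 = 1+0+0+0+0+0+0+0+0+0+0 mod 2 = 1
  c[3] = d·G[:,3] = (10011010101)·(01110001111) mod 2 = 0+0+0+1+0+0+0+0+1+0+1 mod 2 = 1
  c[4] = d·G[:,4] = (10011010101)·(01000000000) mod 2 = 0+0+0+0+0+0+0+0+0+0+0 mod 2 = 0
  c[5] = d·G[:,5] = (10011010101)·(00100000000) mod 2 = 0+0+0+0+0+0+0+0+0+0+0 mod 2 = 0
  c[6] = d·G[:,6] = (10011010101)·(00010000000) mod 2 = 0+0+0+1+0+0+0+0+0+0+0 mod 2 = 1
  c[7] = d·G[:,7] = (10011010101)·(00001111111) mod 2 = 0+0+0+0+1+0+1+0+1+0+1 mod 2 = 0
  c[8] = d·G[:,8] = (10011010101)·(00001000000) mod 2 = 0+0+0+0+1+0+0+0+0+0+0 mod 2 = 1
  c[9] = d·G[:,9] = (10011010101)·(00000100000) mod 2 = 0+0+0+0+0+0+0+0+0+0+0 mod 2 = 0
  c[10] = d·G[:,10] = (10011010101)·(00000010000) mod 2 = 0+0+0+0+0+0+1+0+0+0+0 mod 2 = 1
  c[11] = d·G[:,11] = (10011010101)·(00000001000) mod 2 = 0+0+0+0+0+0+0+0+0+0+0 mod 2 = 0
  c[12] = d·G[:,12] = (10011010101)·(00000000100) mod 2 = 0+0+0+0+0+0+0+0+1+0+0 mod 2 = 1
  c[13] = d·G[:,13] = (10011010101)·(00000000010) mod 2 = 0+0+0+0+0+0+0+0+0+0+0 mod 2 = 0
  c[14] = d·G[:,14] = (10011010101)·(00000000001) mod 2 = 0+0+0+0+0+0+0+0+0+0+1 mod 2 = 1
Codeword = 001100101010101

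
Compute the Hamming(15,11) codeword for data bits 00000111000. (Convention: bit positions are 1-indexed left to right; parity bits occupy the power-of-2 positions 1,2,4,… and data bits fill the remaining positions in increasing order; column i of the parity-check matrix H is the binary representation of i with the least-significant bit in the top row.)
Codeword c = d · G (mod 2), d = 00000111000:
  c[0] = d·G[:,0] = (00000111000)·(11011010101) mod 2 = 0+0+0+0+0+0+1+0+0+0+0 mod 2 = 1
  c[1] = d·G[:,1] = (00000111000)·(10110110011) mod 2 = 0+0+0+0+0+1+1+0+0+0+0 mod 2 = 0
  c[2] = d·G[:,2] = (00000111000)·(10000000000) mod 2 = 0+0+0+0+0+0+0+0+0+0+0 mod 2 = 0
  c[3] = d·G[:,3] = (00000111000)·(01110001111) mod 2 = 0+0+0+0+0+0+0+1+0+0+0 mod 2 = 1
  c[4] = d·G[:,4] = (00000111000)·(01000000000) mod 2 = 0+0+0+0+0+0+0+0+0+0+0 mod 2 = 0
  c[5] = d·G[:,5] = (00000111000)·(00100000000) mod 2 = 0+0+0+0+0+0+0+0+0+0+0 mod 2 = 0
  c[6] = d·G[:,6] = (00000111000)·(00010000000) mod 2 = 0+0+0+0+0+0+0+0+0+0+0 mod 2 = 0
  c[7] = d·G[:,7] = (00000111000)·(00001111111) mod 2 = 0+0+0+0+0+1+1+1+0+0+0 mod 2 = 1
  c[8] = d·G[:,8] = (00000111000)·(00001000000) mod 2 = 0+0+0+0+0+0+0+0+0+0+0 mod 2 = 0
  c[9] = d·G[:,9] = (00000111000)·(00000100000) mod 2 = 0+0+0+0+0+1+0+0+0+0+0 mod 2 = 1
  c[10] = d·G[:,10] = (00000111000)·(00000010000) mod 2 = 0+0+0+0+0+0+1+0+0+0+0 mod 2 = 1
  c[11] = d·G[:,11] = (00000111000)·(00000001000) mod 2 = 0+0+0+0+0+0+0+1+0+0+0 mod 2 = 1
  c[12] = d·G[:,12] = (00000111000)·(00000000100) mod 2 = 0+0+0+0+0+0+0+0+0+0+0 mod 2 = 0
  c[13] = d·G[:,13] = (00000111000)·(00000000010) mod 2 = 0+0+0+0+0+0+0+0+0+0+0 mod 2 = 0
  c[14] = d·G[:,14] = (00000111000)·(00000000001) mod 2 = 0+0+0+0+0+0+0+0+0+0+0 mod 2 = 0
Codeword = 100100010111000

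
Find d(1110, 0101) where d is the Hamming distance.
XOR = 1011, count of 1s = 3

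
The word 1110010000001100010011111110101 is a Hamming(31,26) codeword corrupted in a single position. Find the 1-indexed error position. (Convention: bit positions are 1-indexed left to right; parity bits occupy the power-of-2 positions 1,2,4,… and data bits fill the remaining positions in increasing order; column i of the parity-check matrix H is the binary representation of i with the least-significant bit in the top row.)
Syndrome s = H · r^T (mod 2), r = 1110010000001100010011111110101:
  s[0] = (1010101010101010101010101010101)·(1110010000001100010011111110101) mod 2 = 1+0+1+0+0+0+0+0+0+0+0+0+1+0+0+0+0+0+0+0+1+0+1+0+1+0+1+0+1+0+1 mod 2 = 1
  s[1] = (0110011001100110011001100110011)·(1110010000001100010011111110101) mod 2 = 0+1+1+0+0+1+0+0+0+0+0+0+0+1+0+0+0+1+0+0+0+1+1+0+0+1+1+0+0+0+1 mod 2 = 0
  s[2] = (0001111000011110000111100001111)·(1110010000001100010011111110101) mod 2 = 0+0+0+0+0+1+0+0+0+0+0+0+1+1+0+0+0+0+0+0+1+1+1+0+0+0+0+0+1+0+1 mod 2 = 0
  s[3] = (0000000111111110000000011111111)·(1110010000001100010011111110101) mod 2 = 0+0+0+0+0+0+0+0+0+0+0+0+1+1+0+0+0+0+0+0+0+0+0+1+1+1+1+0+1+0+1 mod 2 = 0
  s[4] = (0000000000000001111111111111111)·(1110010000001100010011111110101) mod 2 = 0+0+0+0+0+0+0+0+0+0+0+0+0+0+0+0+0+1+0+0+1+1+1+1+1+1+1+0+1+0+1 mod 2 = 0
Syndrome = 10000
Column i of H is the binary representation of i, so the syndrome is the binary index of the flipped bit.
Read s = 10000 with s[0] as LSB: 1·2^0 + 0·2^1 + 0·2^2 + 0·2^3 + 0·2^4 = 1.
Error is at bit position 1.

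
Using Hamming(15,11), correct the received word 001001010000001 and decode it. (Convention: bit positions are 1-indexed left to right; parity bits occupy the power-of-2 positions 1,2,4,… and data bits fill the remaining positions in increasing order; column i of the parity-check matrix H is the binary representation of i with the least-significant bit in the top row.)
Syndrome s = H · r^T (mod 2), r = 001001010000001:
  s[0] = (101010101010101)·(001001010000001) mod 2 = 0+0+1+0+0+0+0+0+0+0+0+0+0+0+1 mod 2 = 0
  s[1] = (011001100110011)·(001001010000001) mod 2 = 0+0+1+0+0+1+0+0+0+0+0+0+0+0+1 mod 2 = 1
  s[2] = (000111100001111)·(001001010000001) mod 2 = 0+0+0+0+0+1+0+0+0+0+0+0+0+0+1 mod 2 = 0
  s[3] = (000000011111111)·(001001010000001) mod 2 = 0+0+0+0+0+0+0+1+0+0+0+0+0+0+1 mod 2 = 0
Syndrome = 0100
Column 2 of H equals this syndrome → error at bit 2 (1-indexed).
Flip bit 2: 001001010000001 → 011001010000001
Extract data bits at positions {3,5,6,7,9,10,11,12,13,14,15}: 10100000001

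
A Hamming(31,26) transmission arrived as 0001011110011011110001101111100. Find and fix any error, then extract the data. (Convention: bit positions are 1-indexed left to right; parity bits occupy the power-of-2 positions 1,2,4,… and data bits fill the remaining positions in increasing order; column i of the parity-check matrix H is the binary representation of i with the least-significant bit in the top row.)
Syndrome s = H · r^T (mod 2), r = 0001011110011011110001101111100:
  s[0] = (1010101010101010101010101010101)·(0001011110011011110001101111100) mod 2 = 0+0+0+0+0+0+1+0+1+0+0+0+1+0+1+0+1+0+0+0+0+0+1+0+1+0+1+0+1+0+0 mod 2 = 1
  s[1] = (0110011001100110011001100110011)·(0001011110011011110001101111100) mod 2 = 0+0+0+0+0+1+1+0+0+0+0+0+0+0+1+0+0+1+0+0+0+1+1+0+0+1+1+0+0+0+0 mod 2 = 0
  s[2] = (0001111000011110000111100001111)·(0001011110011011110001101111100) mod 2 = 0+0+0+1+0+1+1+0+0+0+0+1+1+0+1+0+0+0+0+0+0+1+1+0+0+0+0+1+1+0+0 mod 2 = 0
  s[3] = (0000000111111110000000011111111)·(0001011110011011110001101111100) mod 2 = 0+0+0+0+0+0+0+1+1+0+0+1+1+0+1+0+0+0+0+0+0+0+0+0+1+1+1+1+1+0+0 mod 2 = 0
  s[4] = (0000000000000001111111111111111)·(0001011110011011110001101111100) mod 2 = 0+0+0+0+0+0+0+0+0+0+0+0+0+0+0+1+1+1+0+0+0+1+1+0+1+1+1+1+1+0+0 mod 2 = 0
Syndrome = 10000
Column 1 of H equals this syndrome → error at bit 1 (1-indexed).
Flip bit 1: 0001011110011011110001101111100 → 1001011110011011110001101111100
Extract data bits at positions {3,5,6,7,9,10,11,12,13,14,15,17,18,19,20,21,22,23,24,25,26,27,28,29,30,31}: 00111001101110001101111100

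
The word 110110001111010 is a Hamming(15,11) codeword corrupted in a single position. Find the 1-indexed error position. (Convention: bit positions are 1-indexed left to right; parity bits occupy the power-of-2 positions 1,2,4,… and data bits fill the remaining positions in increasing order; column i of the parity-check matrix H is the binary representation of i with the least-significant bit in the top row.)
Syndrome s = H · r^T (mod 2), r = 110110001111010:
  s[0] = (101010101010101)·(110110001111010) mod 2 = 1+0+0+0+1+0+0+0+1+0+1+0+0+0+0 mod 2 = 0
  s[1] = (011001100110011)·(110110001111010) mod 2 = 0+1+0+0+0+0+0+0+0+1+1+0+0+1+0 mod 2 = 0
  s[2] = (000111100001111)·(110110001111010) mod 2 = 0+0+0+1+1+0+0+0+0+0+0+1+0+1+0 mod 2 = 0
  s[3] = (000000011111111)·(110110001111010) mod 2 = 0+0+0+0+0+0+0+0+1+1+1+1+0+1+0 mod 2 = 1
Syndrome = 0001
Column i of H is the binary representation of i, so the syndrome is the binary index of the flipped bit.
Read s = 0001 with s[0] as LSB: 0·2^0 + 0·2^1 + 0·2^2 + 1·2^3 = 8.
Error is at bit position 8.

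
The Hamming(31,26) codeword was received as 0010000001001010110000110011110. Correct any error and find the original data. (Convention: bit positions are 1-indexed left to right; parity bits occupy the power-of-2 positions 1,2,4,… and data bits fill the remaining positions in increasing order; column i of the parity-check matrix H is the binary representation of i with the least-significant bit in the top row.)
Syndrome s = H · r^T (mod 2), r = 0010000001001010110000110011110:
  s[0] = (1010101010101010101010101010101)·(0010000001001010110000110011110) mod 2 = 0+0+1+0+0+0+0+0+0+0+0+0+1+0+1+0+1+0+0+0+0+0+1+0+0+0+1+0+1+0+0 mod 2 = 1
  s[1] = (0110011001100110011001100110011)·(0010000001001010110000110011110) mod 2 = 0+0+1+0+0+0+0+0+0+1+0+0+0+0+1+0+0+1+0+0+0+0+1+0+0+0+1+0+0+1+0 mod 2 = 1
  s[2] = (0001111000011110000111100001111)·(0010000001001010110000110011110) mod 2 = 0+0+0+0+0+0+0+0+0+0+0+0+1+0+1+0+0+0+0+0+0+0+1+0+0+0+0+1+1+1+0 mod 2 = 0
  s[3] = (0000000111111110000000011111111)·(0010000001001010110000110011110) mod 2 = 0+0+0+0+0+0+0+0+0+1+0+0+1+0+1+0+0+0+0+0+0+0+0+1+0+0+1+1+1+1+0 mod 2 = 0
  s[4] = (0000000000000001111111111111111)·(0010000001001010110000110011110) mod 2 = 0+0+0+0+0+0+0+0+0+0+0+0+0+0+0+0+1+1+0+0+0+0+1+1+0+0+1+1+1+1+0 mod 2 = 0
Syndrome = 11000
Column 3 of H equals this syndrome → error at bit 3 (1-indexed).
Flip bit 3: 0010000001001010110000110011110 → 0000000001001010110000110011110
Extract data bits at positions {3,5,6,7,9,10,11,12,13,14,15,17,18,19,20,21,22,23,24,25,26,27,28,29,30,31}: 00000100101110000110011110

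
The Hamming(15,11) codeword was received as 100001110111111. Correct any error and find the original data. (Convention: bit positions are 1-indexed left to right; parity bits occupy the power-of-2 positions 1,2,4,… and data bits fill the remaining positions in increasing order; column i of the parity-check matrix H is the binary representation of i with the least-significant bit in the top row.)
Syndrome s = H · r^T (mod 2), r = 100001110111111:
  s[0] = (101010101010101)·(100001110111111) mod 2 = 1+0+0+0+0+0+1+0+0+0+1+0+1+0+1 mod 2 = 1
  s[1] = (011001100110011)·(100001110111111) mod 2 = 0+0+0+0+0+1+1+0+0+1+1+0+0+1+1 mod 2 = 0
  s[2] = (000111100001111)·(100001110111111) mod 2 = 0+0+0+0+0+1+1+0+0+0+0+1+1+1+1 mod 2 = 0
  s[3] = (000000011111111)·(100001110111111) mod 2 = 0+0+0+0+0+0+0+1+0+1+1+1+1+1+1 mod 2 = 1
Syndrome = 1001
Column 9 of H equals this syndrome → error at bit 9 (1-indexed).
Flip bit 9: 100001110111111 → 100001111111111
Extract data bits at positions {3,5,6,7,9,10,11,12,13,14,15}: 00111111111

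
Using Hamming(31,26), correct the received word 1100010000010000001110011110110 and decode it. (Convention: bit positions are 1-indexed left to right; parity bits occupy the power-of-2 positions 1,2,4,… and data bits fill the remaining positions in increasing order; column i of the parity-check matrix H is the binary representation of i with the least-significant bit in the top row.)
Syndrome s = H · r^T (mod 2), r = 1100010000010000001110011110110:
  s[0] = (1010101010101010101010101010101)·(1100010000010000001110011110110) mod 2 = 1+0+0+0+0+0+0+0+0+0+0+0+0+0+0+0+0+0+1+0+1+0+0+0+1+0+1+0+1+0+0 mod 2 = 0
  s[1] = (0110011001100110011001100110011)·(1100010000010000001110011110110) mod 2 = 0+1+0+0+0+1+0+0+0+0+0+0+0+0+0+0+0+0+1+0+0+0+0+0+0+1+1+0+0+1+0 mod 2 = 0
  s[2] = (0001111000011110000111100001111)·(1100010000010000001110011110110) mod 2 = 0+0+0+0+0+1+0+0+0+0+0+1+0+0+0+0+0+0+0+1+1+0+0+0+0+0+0+0+1+1+0 mod 2 = 0
  s[3] = (0000000111111110000000011111111)·(1100010000010000001110011110110) mod 2 = 0+0+0+0+0+0+0+0+0+0+0+1+0+0+0+0+0+0+0+0+0+0+0+1+1+1+1+0+1+1+0 mod 2 = 1
  s[4] = (0000000000000001111111111111111)·(1100010000010000001110011110110) mod 2 = 0+0+0+0+0+0+0+0+0+0+0+0+0+0+0+0+0+0+1+1+1+0+0+1+1+1+1+0+1+1+0 mod 2 = 1
Syndrome = 00011
Column 24 of H equals this syndrome → error at bit 24 (1-indexed).
Flip bit 24: 1100010000010000001110011110110 → 1100010000010000001110001110110
Extract data bits at positions {3,5,6,7,9,10,11,12,13,14,15,17,18,19,20,21,22,23,24,25,26,27,28,29,30,31}: 00100001000001110001110110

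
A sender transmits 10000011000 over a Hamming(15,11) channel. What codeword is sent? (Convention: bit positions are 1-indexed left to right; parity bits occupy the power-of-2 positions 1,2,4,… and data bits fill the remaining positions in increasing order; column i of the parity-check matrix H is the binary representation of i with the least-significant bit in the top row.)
Codeword c = d · G (mod 2), d = 10000011000:
  c[0] = d·G[:,0] = (10000011000)·(11011010101) mod 2 = 1+0+0+0+0+0+1+0+0+0+0 mod 2 = 0
  c[1] = d·G[:,1] = (10000011000)·(10110110011) mod 2 = 1+0+0+0+0+0+1+0+0+0+0 mod 2 = 0
  c[2] = d·G[:,2] = (10000011000)·(10000000000) mod 2 = 1+0+0+0+0+0+0+0+0+0+0 mod 2 = 1
  c[3] = d·G[:,3] = (10000011000)·(01110001111) mod 2 = 0+0+0+0+0+0+0+1+0+0+0 mod 2 = 1
  c[4] = d·G[:,4] = (10000011000)·(01000000000) mod 2 = 0+0+0+0+0+0+0+0+0+0+0 mod 2 = 0
  c[5] = d·G[:,5] = (10000011000)·(00100000000) mod 2 = 0+0+0+0+0+0+0+0+0+0+0 mod 2 = 0
  c[6] = d·G[:,6] = (10000011000)·(00010000000) mod 2 = 0+0+0+0+0+0+0+0+0+0+0 mod 2 = 0
  c[7] = d·G[:,7] = (10000011000)·(00001111111) mod 2 = 0+0+0+0+0+0+1+1+0+0+0 mod 2 = 0
  c[8] = d·G[:,8] = (10000011000)·(00001000000) mod 2 = 0+0+0+0+0+0+0+0+0+0+0 mod 2 = 0
  c[9] = d·G[:,9] = (10000011000)·(00000100000) mod 2 = 0+0+0+0+0+0+0+0+0+0+0 mod 2 = 0
  c[10] = d·G[:,10] = (10000011000)·(00000010000) mod 2 = 0+0+0+0+0+0+1+0+0+0+0 mod 2 = 1
  c[11] = d·G[:,11] = (10000011000)·(00000001000) mod 2 = 0+0+0+0+0+0+0+1+0+0+0 mod 2 = 1
  c[12] = d·G[:,12] = (10000011000)·(00000000100) mod 2 = 0+0+0+0+0+0+0+0+0+0+0 mod 2 = 0
  c[13] = d·G[:,13] = (10000011000)·(00000000010) mod 2 = 0+0+0+0+0+0+0+0+0+0+0 mod 2 = 0
  c[14] = d·G[:,14] = (10000011000)·(00000000001) mod 2 = 0+0+0+0+0+0+0+0+0+0+0 mod 2 = 0
Codeword = 001100000011000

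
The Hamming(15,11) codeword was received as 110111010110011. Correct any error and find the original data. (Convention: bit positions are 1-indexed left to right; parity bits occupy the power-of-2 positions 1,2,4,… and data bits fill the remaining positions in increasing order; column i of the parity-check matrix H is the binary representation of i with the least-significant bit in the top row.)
Syndrome s = H · r^T (mod 2), r = 110111010110011:
  s[0] = (101010101010101)·(110111010110011) mod 2 = 1+0+0+0+1+0+0+0+0+0+1+0+0+0+1 mod 2 = 0
  s[1] = (011001100110011)·(110111010110011) mod 2 = 0+1+0+0+0+1+0+0+0+1+1+0+0+1+1 mod 2 = 0
  s[2] = (000111100001111)·(110111010110011) mod 2 = 0+0+0+1+1+1+0+0+0+0+0+0+0+1+1 mod 2 = 1
  s[3] = (000000011111111)·(110111010110011) mod 2 = 0+0+0+0+0+0+0+1+0+1+1+0+0+1+1 mod 2 = 1
Syndrome = 0011
Column 12 of H equals this syndrome → error at bit 12 (1-indexed).
Flip bit 12: 110111010110011 → 110111010111011
Extract data bits at positions {3,5,6,7,9,10,11,12,13,14,15}: 01100111011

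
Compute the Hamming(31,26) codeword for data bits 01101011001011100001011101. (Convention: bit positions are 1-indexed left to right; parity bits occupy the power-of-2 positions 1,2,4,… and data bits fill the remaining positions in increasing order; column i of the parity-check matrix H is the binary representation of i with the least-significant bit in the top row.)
Codeword c = d · G (mod 2), d = 01101011001011100001011101:
  c[0] = d·G[:,0] = (01101011001011100001011101)·(11011010101101010101010101) mod 2 = 0+1+0+0+1+0+1+0+0+0+1+0+0+1+0+0+0+0+0+1+0+1+0+1+0+1 mod 2 = 1
  c[1] = d·G[:,1] = (01101011001011100001011101)·(10110110011011001100110011) mod 2 = 0+0+1+0+0+0+1+0+0+0+1+0+1+1+0+0+0+0+0+0+0+1+0+0+0+1 mod 2 = 1
  c[2] = d·G[:,2] = (01101011001011100001011101)·(10000000000000000000000000) mod 2 = 0+0+0+0+0+0+0+0+0+0+0+0+0+0+0+0+0+0+0+0+0+0+0+0+0+0 mod 2 = 0
  c[3] = d·G[:,3] = (01101011001011100001011101)·(01110001111000111100001111) mod 2 = 0+1+1+0+0+0+0+1+0+0+1+0+0+0+1+0+0+0+0+0+0+0+1+1+0+1 mod 2 = 0
  c[4] = d·G[:,4] = (01101011001011100001011101)·(01000000000000000000000000) mod 2 = 0+1+0+0+0+0+0+0+0+0+0+0+0+0+0+0+0+0+0+0+0+0+0+0+0+0 mod 2 = 1
  c[5] = d·G[:,5] = (01101011001011100001011101)·(00100000000000000000000000) mod 2 = 0+0+1+0+0+0+0+0+0+0+0+0+0+0+0+0+0+0+0+0+0+0+0+0+0+0 mod 2 = 1
  c[6] = d·G[:,6] = (01101011001011100001011101)·(00010000000000000000000000) mod 2 = 0+0+0+0+0+0+0+0+0+0+0+0+0+0+0+0+0+0+0+0+0+0+0+0+0+0 mod 2 = 0
  c[7] = d·G[:,7] = (01101011001011100001011101)·(00001111111000000011111111) mod 2 = 0+0+0+0+1+0+1+1+0+0+1+0+0+0+0+0+0+0+0+1+0+1+1+1+0+1 mod 2 = 1
  c[8] = d·G[:,8] = (01101011001011100001011101)·(00001000000000000000000000) mod 2 = 0+0+0+0+1+0+0+0+0+0+0+0+0+0+0+0+0+0+0+0+0+0+0+0+0+0 mod 2 = 1
  c[9] = d·G[:,9] = (01101011001011100001011101)·(00000100000000000000000000) mod 2 = 0+0+0+0+0+0+0+0+0+0+0+0+0+0+0+0+0+0+0+0+0+0+0+0+0+0 mod 2 = 0
  c[10] = d·G[:,10] = (01101011001011100001011101)·(00000010000000000000000000) mod 2 = 0+0+0+0+0+0+1+0+0+0+0+0+0+0+0+0+0+0+0+0+0+0+0+0+0+0 mod 2 = 1
  c[11] = d·G[:,11] = (01101011001011100001011101)·(00000001000000000000000000) mod 2 = 0+0+0+0+0+0+0+1+0+0+0+0+0+0+0+0+0+0+0+0+0+0+0+0+0+0 mod 2 = 1
  c[12] = d·G[:,12] = (01101011001011100001011101)·(00000000100000000000000000) mod 2 = 0+0+0+0+0+0+0+0+0+0+0+0+0+0+0+0+0+0+0+0+0+0+0+0+0+0 mod 2 = 0
  c[13] = d·G[:,13] = (01101011001011100001011101)·(00000000010000000000000000) mod 2 = 0+0+0+0+0+0+0+0+0+0+0+0+0+0+0+0+0+0+0+0+0+0+0+0+0+0 mod 2 = 0
  c[14] = d·G[:,14] = (01101011001011100001011101)·(00000000001000000000000000) mod 2 = 0+0+0+0+0+0+0+0+0+0+1+0+0+0+0+0+0+0+0+0+0+0+0+0+0+0 mod 2 = 1
  c[15] = d·G[:,15] = (01101011001011100001011101)·(00000000000111111111111111) mod 2 = 0+0+0+0+0+0+0+0+0+0+0+0+1+1+1+0+0+0+0+1+0+1+1+1+0+1 mod 2 = 0
  c[16] = d·G[:,16] = (01101011001011100001011101)·(00000000000100000000000000) mod 2 = 0+0+0+0+0+0+0+0+0+0+0+0+0+0+0+0+0+0+0+0+0+0+0+0+0+0 mod 2 = 0
  c[17] = d·G[:,17] = (01101011001011100001011101)·(00000000000010000000000000) mod 2 = 0+0+0+0+0+0+0+0+0+0+0+0+1+0+0+0+0+0+0+0+0+0+0+0+0+0 mod 2 = 1
  c[18] = d·G[:,18] = (01101011001011100001011101)·(00000000000001000000000000) mod 2 = 0+0+0+0+0+0+0+0+0+0+0+0+0+1+0+0+0+0+0+0+0+0+0+0+0+0 mod 2 = 1
  c[19] = d·G[:,19] = (01101011001011100001011101)·(00000000000000100000000000) mod 2 = 0+0+0+0+0+0+0+0+0+0+0+0+0+0+1+0+0+0+0+0+0+0+0+0+0+0 mod 2 = 1
  c[20] = d·G[:,20] = (01101011001011100001011101)·(00000000000000010000000000) mod 2 = 0+0+0+0+0+0+0+0+0+0+0+0+0+0+0+0+0+0+0+0+0+0+0+0+0+0 mod 2 = 0
  c[21] = d·G[:,21] = (01101011001011100001011101)·(00000000000000001000000000) mod 2 = 0+0+0+0+0+0+0+0+0+0+0+0+0+0+0+0+0+0+0+0+0+0+0+0+0+0 mod 2 = 0
  c[22] = d·G[:,22] = (01101011001011100001011101)·(00000000000000000100000000) mod 2 = 0+0+0+0+0+0+0+0+0+0+0+0+0+0+0+0+0+0+0+0+0+0+0+0+0+0 mod 2 = 0
  c[23] = d·G[:,23] = (01101011001011100001011101)·(00000000000000000010000000) mod 2 = 0+0+0+0+0+0+0+0+0+0+0+0+0+0+0+0+0+0+0+0+0+0+0+0+0+0 mod 2 = 0
  c[24] = d·G[:,24] = (01101011001011100001011101)·(00000000000000000001000000) mod 2 = 0+0+0+0+0+0+0+0+0+0+0+0+0+0+0+0+0+0+0+1+0+0+0+0+0+0 mod 2 = 1
  c[25] = d·G[:,25] = (01101011001011100001011101)·(00000000000000000000100000) mod 2 = 0+0+0+0+0+0+0+0+0+0+0+0+0+0+0+0+0+0+0+0+0+0+0+0+0+0 mod 2 = 0
  c[26] = d·G[:,26] = (01101011001011100001011101)·(00000000000000000000010000) mod 2 = 0+0+0+0+0+0+0+0+0+0+0+0+0+0+0+0+0+0+0+0+0+1+0+0+0+0 mod 2 = 1
  c[27] = d·G[:,27] = (01101011001011100001011101)·(00000000000000000000001000) mod 2 = 0+0+0+0+0+0+0+0+0+0+0+0+0+0+0+0+0+0+0+0+0+0+1+0+0+0 mod 2 = 1
  c[28] = d·G[:,28] = (01101011001011100001011101)·(00000000000000000000000100) mod 2 = 0+0+0+0+0+0+0+0+0+0+0+0+0+0+0+0+0+0+0+0+0+0+0+1+0+0 mod 2 = 1
  c[29] = d·G[:,29] = (01101011001011100001011101)·(00000000000000000000000010) mod 2 = 0+0+0+0+0+0+0+0+0+0+0+0+0+0+0+0+0+0+0+0+0+0+0+0+0+0 mod 2 = 0
  c[30] = d·G[:,30] = (01101011001011100001011101)·(00000000000000000000000001) mod 2 = 0+0+0+0+0+0+0+0+0+0+0+0+0+0+0+0+0+0+0+0+0+0+0+0+0+1 mod 2 = 1
Codeword = 1100110110110010011100001011101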